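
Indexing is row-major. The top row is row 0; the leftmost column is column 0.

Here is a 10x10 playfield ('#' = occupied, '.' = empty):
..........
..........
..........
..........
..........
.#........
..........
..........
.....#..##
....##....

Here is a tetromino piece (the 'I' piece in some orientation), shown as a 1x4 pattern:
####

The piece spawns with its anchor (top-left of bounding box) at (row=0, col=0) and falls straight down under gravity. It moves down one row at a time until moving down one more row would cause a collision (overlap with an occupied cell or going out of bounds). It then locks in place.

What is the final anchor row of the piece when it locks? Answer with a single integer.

Spawn at (row=0, col=0). Try each row:
  row 0: fits
  row 1: fits
  row 2: fits
  row 3: fits
  row 4: fits
  row 5: blocked -> lock at row 4

Answer: 4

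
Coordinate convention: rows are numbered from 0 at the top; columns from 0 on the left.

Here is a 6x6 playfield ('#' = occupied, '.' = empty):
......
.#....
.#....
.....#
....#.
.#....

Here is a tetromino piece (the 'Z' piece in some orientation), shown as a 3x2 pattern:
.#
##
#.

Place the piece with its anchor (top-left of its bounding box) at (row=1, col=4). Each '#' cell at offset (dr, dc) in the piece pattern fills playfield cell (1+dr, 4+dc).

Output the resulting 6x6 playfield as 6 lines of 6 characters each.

Fill (1+0,4+1) = (1,5)
Fill (1+1,4+0) = (2,4)
Fill (1+1,4+1) = (2,5)
Fill (1+2,4+0) = (3,4)

Answer: ......
.#...#
.#..##
....##
....#.
.#....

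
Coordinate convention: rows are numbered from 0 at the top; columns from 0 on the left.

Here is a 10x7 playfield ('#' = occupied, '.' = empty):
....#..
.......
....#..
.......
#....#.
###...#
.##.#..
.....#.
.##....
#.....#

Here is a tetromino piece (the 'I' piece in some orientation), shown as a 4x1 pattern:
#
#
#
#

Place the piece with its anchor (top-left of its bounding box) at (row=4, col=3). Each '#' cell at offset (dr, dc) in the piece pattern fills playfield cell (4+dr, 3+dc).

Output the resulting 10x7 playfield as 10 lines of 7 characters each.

Answer: ....#..
.......
....#..
.......
#..#.#.
####..#
.####..
...#.#.
.##....
#.....#

Derivation:
Fill (4+0,3+0) = (4,3)
Fill (4+1,3+0) = (5,3)
Fill (4+2,3+0) = (6,3)
Fill (4+3,3+0) = (7,3)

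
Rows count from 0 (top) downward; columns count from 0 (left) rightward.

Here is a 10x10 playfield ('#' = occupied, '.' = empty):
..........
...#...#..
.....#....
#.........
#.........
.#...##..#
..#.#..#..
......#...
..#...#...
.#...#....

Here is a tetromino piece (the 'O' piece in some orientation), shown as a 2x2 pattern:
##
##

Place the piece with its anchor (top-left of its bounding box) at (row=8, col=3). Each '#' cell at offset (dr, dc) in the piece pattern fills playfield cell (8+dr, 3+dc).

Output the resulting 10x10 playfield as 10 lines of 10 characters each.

Fill (8+0,3+0) = (8,3)
Fill (8+0,3+1) = (8,4)
Fill (8+1,3+0) = (9,3)
Fill (8+1,3+1) = (9,4)

Answer: ..........
...#...#..
.....#....
#.........
#.........
.#...##..#
..#.#..#..
......#...
..###.#...
.#.###....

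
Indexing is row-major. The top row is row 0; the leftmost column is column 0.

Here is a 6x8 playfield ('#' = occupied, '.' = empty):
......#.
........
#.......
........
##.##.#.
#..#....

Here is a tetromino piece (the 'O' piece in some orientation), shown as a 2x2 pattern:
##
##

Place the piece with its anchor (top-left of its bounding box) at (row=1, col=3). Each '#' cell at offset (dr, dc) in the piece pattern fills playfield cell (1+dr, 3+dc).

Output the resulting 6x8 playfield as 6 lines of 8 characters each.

Answer: ......#.
...##...
#..##...
........
##.##.#.
#..#....

Derivation:
Fill (1+0,3+0) = (1,3)
Fill (1+0,3+1) = (1,4)
Fill (1+1,3+0) = (2,3)
Fill (1+1,3+1) = (2,4)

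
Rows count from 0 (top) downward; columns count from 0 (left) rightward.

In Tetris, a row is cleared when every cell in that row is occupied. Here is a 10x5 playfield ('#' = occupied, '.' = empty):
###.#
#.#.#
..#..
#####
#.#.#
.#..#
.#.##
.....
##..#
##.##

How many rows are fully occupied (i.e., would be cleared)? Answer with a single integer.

Check each row:
  row 0: 1 empty cell -> not full
  row 1: 2 empty cells -> not full
  row 2: 4 empty cells -> not full
  row 3: 0 empty cells -> FULL (clear)
  row 4: 2 empty cells -> not full
  row 5: 3 empty cells -> not full
  row 6: 2 empty cells -> not full
  row 7: 5 empty cells -> not full
  row 8: 2 empty cells -> not full
  row 9: 1 empty cell -> not full
Total rows cleared: 1

Answer: 1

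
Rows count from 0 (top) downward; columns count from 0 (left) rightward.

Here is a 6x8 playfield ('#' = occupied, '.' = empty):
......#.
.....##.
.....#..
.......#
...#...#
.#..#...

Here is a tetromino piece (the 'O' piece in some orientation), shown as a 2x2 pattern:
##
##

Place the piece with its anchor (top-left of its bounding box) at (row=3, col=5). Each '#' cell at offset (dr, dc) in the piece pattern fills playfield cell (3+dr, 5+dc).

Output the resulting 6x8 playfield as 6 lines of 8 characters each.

Answer: ......#.
.....##.
.....#..
.....###
...#.###
.#..#...

Derivation:
Fill (3+0,5+0) = (3,5)
Fill (3+0,5+1) = (3,6)
Fill (3+1,5+0) = (4,5)
Fill (3+1,5+1) = (4,6)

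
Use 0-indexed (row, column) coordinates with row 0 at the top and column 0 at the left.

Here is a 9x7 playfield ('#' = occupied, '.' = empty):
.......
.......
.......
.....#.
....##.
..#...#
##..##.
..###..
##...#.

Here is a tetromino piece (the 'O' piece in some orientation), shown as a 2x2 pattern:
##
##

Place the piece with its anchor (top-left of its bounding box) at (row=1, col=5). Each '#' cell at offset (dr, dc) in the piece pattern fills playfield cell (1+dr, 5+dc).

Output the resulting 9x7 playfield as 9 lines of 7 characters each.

Fill (1+0,5+0) = (1,5)
Fill (1+0,5+1) = (1,6)
Fill (1+1,5+0) = (2,5)
Fill (1+1,5+1) = (2,6)

Answer: .......
.....##
.....##
.....#.
....##.
..#...#
##..##.
..###..
##...#.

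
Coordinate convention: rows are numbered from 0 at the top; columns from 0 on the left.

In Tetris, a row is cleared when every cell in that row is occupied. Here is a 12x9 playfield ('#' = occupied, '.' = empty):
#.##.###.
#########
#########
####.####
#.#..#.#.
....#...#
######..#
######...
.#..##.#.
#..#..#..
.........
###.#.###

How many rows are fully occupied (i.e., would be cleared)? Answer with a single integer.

Answer: 2

Derivation:
Check each row:
  row 0: 3 empty cells -> not full
  row 1: 0 empty cells -> FULL (clear)
  row 2: 0 empty cells -> FULL (clear)
  row 3: 1 empty cell -> not full
  row 4: 5 empty cells -> not full
  row 5: 7 empty cells -> not full
  row 6: 2 empty cells -> not full
  row 7: 3 empty cells -> not full
  row 8: 5 empty cells -> not full
  row 9: 6 empty cells -> not full
  row 10: 9 empty cells -> not full
  row 11: 2 empty cells -> not full
Total rows cleared: 2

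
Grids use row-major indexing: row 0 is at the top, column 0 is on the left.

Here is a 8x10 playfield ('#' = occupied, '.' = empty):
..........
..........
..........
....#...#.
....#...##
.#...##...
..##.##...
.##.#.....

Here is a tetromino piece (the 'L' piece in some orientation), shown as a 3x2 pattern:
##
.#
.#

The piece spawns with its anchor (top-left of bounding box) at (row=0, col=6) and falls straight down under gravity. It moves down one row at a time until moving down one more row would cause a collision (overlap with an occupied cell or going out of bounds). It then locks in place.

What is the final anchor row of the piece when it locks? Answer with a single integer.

Spawn at (row=0, col=6). Try each row:
  row 0: fits
  row 1: fits
  row 2: fits
  row 3: fits
  row 4: fits
  row 5: blocked -> lock at row 4

Answer: 4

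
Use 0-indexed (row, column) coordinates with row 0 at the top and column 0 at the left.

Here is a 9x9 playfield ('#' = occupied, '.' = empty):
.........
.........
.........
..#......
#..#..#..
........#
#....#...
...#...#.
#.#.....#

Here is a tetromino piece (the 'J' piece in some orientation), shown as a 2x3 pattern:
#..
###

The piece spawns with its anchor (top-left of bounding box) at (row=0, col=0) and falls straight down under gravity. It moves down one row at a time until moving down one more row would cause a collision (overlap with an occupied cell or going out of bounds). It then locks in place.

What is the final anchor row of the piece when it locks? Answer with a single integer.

Spawn at (row=0, col=0). Try each row:
  row 0: fits
  row 1: fits
  row 2: blocked -> lock at row 1

Answer: 1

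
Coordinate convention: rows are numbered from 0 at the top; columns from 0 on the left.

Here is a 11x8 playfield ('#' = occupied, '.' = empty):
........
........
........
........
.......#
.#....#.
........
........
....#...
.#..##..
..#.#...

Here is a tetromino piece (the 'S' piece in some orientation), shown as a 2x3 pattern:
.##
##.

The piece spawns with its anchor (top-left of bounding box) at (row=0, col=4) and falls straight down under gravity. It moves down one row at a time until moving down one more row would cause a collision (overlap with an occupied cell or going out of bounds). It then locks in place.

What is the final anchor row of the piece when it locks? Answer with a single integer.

Spawn at (row=0, col=4). Try each row:
  row 0: fits
  row 1: fits
  row 2: fits
  row 3: fits
  row 4: fits
  row 5: blocked -> lock at row 4

Answer: 4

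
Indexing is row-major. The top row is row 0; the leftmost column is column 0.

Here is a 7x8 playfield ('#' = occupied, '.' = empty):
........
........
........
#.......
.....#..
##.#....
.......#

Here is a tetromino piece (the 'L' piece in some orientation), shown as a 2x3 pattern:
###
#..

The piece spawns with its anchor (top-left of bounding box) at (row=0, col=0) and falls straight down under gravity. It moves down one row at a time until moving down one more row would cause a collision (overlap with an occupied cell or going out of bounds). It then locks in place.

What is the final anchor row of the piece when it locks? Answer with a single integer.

Answer: 1

Derivation:
Spawn at (row=0, col=0). Try each row:
  row 0: fits
  row 1: fits
  row 2: blocked -> lock at row 1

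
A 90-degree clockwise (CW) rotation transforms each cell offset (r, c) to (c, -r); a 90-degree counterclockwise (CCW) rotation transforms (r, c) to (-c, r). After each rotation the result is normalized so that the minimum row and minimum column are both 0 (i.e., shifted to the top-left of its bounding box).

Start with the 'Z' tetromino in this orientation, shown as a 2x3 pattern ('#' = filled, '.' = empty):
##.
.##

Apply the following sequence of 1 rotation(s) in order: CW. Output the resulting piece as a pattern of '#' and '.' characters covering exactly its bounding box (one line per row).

Answer: .#
##
#.

Derivation:
Start:
##.
.##
After rotation 1 (CW):
.#
##
#.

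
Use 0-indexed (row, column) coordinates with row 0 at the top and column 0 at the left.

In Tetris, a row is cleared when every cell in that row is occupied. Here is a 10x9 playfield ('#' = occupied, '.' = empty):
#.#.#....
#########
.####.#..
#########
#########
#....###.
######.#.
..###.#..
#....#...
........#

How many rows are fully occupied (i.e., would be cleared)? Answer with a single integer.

Check each row:
  row 0: 6 empty cells -> not full
  row 1: 0 empty cells -> FULL (clear)
  row 2: 4 empty cells -> not full
  row 3: 0 empty cells -> FULL (clear)
  row 4: 0 empty cells -> FULL (clear)
  row 5: 5 empty cells -> not full
  row 6: 2 empty cells -> not full
  row 7: 5 empty cells -> not full
  row 8: 7 empty cells -> not full
  row 9: 8 empty cells -> not full
Total rows cleared: 3

Answer: 3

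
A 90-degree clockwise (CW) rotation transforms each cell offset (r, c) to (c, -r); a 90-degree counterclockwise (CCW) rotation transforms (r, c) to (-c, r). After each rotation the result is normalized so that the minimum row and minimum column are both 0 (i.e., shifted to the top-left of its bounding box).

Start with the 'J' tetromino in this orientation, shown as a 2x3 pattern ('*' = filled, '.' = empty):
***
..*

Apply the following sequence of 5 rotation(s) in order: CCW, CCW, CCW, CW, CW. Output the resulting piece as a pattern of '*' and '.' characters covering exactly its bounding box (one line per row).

Answer: **
*.
*.

Derivation:
Start:
***
..*
After rotation 1 (CCW):
**
*.
*.
After rotation 2 (CCW):
*..
***
After rotation 3 (CCW):
.*
.*
**
After rotation 4 (CW):
*..
***
After rotation 5 (CW):
**
*.
*.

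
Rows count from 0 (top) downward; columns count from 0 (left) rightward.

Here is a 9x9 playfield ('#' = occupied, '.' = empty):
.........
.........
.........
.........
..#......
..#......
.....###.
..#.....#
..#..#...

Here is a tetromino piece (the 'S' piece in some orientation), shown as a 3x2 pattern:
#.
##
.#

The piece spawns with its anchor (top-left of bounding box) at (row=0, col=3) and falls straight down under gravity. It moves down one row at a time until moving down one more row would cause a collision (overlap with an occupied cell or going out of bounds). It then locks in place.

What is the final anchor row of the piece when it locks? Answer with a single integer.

Answer: 6

Derivation:
Spawn at (row=0, col=3). Try each row:
  row 0: fits
  row 1: fits
  row 2: fits
  row 3: fits
  row 4: fits
  row 5: fits
  row 6: fits
  row 7: blocked -> lock at row 6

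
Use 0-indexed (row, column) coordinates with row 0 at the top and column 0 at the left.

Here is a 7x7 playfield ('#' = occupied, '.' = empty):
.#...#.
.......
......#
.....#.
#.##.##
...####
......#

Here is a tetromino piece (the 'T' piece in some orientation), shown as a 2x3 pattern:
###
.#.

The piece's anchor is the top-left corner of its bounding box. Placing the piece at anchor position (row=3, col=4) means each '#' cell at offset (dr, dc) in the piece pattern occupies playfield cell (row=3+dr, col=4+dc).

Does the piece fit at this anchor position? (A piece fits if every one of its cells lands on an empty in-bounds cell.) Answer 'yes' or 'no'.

Check each piece cell at anchor (3, 4):
  offset (0,0) -> (3,4): empty -> OK
  offset (0,1) -> (3,5): occupied ('#') -> FAIL
  offset (0,2) -> (3,6): empty -> OK
  offset (1,1) -> (4,5): occupied ('#') -> FAIL
All cells valid: no

Answer: no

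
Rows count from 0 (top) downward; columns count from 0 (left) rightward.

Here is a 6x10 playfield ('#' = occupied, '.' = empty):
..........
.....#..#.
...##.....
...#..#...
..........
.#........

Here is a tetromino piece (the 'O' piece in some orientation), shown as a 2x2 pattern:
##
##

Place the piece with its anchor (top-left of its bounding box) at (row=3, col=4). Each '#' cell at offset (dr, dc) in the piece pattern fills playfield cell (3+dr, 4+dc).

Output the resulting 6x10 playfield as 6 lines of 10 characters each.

Fill (3+0,4+0) = (3,4)
Fill (3+0,4+1) = (3,5)
Fill (3+1,4+0) = (4,4)
Fill (3+1,4+1) = (4,5)

Answer: ..........
.....#..#.
...##.....
...####...
....##....
.#........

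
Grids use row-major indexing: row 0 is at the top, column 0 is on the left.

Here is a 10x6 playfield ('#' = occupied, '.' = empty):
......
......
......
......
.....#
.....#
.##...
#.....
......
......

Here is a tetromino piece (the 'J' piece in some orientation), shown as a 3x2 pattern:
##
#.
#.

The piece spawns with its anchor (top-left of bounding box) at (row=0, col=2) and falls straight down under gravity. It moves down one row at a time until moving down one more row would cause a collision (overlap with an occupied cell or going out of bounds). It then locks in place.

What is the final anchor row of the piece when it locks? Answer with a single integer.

Answer: 3

Derivation:
Spawn at (row=0, col=2). Try each row:
  row 0: fits
  row 1: fits
  row 2: fits
  row 3: fits
  row 4: blocked -> lock at row 3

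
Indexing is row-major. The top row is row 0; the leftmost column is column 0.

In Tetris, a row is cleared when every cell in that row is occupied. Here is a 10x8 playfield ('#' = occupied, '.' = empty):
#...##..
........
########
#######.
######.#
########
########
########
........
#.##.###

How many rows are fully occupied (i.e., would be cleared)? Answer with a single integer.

Answer: 4

Derivation:
Check each row:
  row 0: 5 empty cells -> not full
  row 1: 8 empty cells -> not full
  row 2: 0 empty cells -> FULL (clear)
  row 3: 1 empty cell -> not full
  row 4: 1 empty cell -> not full
  row 5: 0 empty cells -> FULL (clear)
  row 6: 0 empty cells -> FULL (clear)
  row 7: 0 empty cells -> FULL (clear)
  row 8: 8 empty cells -> not full
  row 9: 2 empty cells -> not full
Total rows cleared: 4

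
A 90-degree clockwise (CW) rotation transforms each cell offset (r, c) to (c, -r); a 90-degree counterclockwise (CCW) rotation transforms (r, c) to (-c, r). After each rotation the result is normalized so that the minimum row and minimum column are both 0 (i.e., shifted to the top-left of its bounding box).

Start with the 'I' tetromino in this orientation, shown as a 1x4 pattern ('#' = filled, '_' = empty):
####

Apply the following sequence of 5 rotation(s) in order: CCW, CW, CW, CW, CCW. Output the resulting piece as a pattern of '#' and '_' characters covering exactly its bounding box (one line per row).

Start:
####
After rotation 1 (CCW):
#
#
#
#
After rotation 2 (CW):
####
After rotation 3 (CW):
#
#
#
#
After rotation 4 (CW):
####
After rotation 5 (CCW):
#
#
#
#

Answer: #
#
#
#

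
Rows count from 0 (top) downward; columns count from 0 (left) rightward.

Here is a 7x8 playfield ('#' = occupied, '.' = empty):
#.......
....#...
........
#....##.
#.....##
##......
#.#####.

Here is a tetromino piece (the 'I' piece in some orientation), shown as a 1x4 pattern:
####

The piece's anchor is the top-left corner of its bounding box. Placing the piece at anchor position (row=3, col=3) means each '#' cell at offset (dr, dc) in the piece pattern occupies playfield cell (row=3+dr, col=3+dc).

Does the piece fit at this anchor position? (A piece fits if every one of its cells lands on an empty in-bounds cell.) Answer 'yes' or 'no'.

Check each piece cell at anchor (3, 3):
  offset (0,0) -> (3,3): empty -> OK
  offset (0,1) -> (3,4): empty -> OK
  offset (0,2) -> (3,5): occupied ('#') -> FAIL
  offset (0,3) -> (3,6): occupied ('#') -> FAIL
All cells valid: no

Answer: no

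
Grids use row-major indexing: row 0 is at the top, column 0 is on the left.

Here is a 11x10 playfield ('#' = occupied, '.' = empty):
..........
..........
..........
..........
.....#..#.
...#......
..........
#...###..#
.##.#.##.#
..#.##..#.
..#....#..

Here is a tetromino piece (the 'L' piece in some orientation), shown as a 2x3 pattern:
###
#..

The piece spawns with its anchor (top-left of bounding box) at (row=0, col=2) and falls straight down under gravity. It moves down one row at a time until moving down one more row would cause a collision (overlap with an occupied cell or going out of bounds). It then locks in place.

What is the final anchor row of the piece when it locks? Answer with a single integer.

Answer: 4

Derivation:
Spawn at (row=0, col=2). Try each row:
  row 0: fits
  row 1: fits
  row 2: fits
  row 3: fits
  row 4: fits
  row 5: blocked -> lock at row 4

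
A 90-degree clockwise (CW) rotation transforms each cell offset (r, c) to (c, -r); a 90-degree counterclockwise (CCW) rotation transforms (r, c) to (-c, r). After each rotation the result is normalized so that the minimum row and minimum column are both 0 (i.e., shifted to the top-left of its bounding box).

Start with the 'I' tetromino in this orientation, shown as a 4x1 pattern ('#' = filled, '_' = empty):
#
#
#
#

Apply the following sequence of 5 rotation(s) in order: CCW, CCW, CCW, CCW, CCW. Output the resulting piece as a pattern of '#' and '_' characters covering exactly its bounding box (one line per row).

Answer: ####

Derivation:
Start:
#
#
#
#
After rotation 1 (CCW):
####
After rotation 2 (CCW):
#
#
#
#
After rotation 3 (CCW):
####
After rotation 4 (CCW):
#
#
#
#
After rotation 5 (CCW):
####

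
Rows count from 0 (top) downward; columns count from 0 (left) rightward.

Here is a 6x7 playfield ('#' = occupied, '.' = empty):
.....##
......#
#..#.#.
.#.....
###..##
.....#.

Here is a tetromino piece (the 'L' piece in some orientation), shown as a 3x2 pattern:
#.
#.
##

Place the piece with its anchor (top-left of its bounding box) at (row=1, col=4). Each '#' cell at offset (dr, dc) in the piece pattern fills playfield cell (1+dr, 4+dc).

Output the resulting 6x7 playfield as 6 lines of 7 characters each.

Answer: .....##
....#.#
#..###.
.#..##.
###..##
.....#.

Derivation:
Fill (1+0,4+0) = (1,4)
Fill (1+1,4+0) = (2,4)
Fill (1+2,4+0) = (3,4)
Fill (1+2,4+1) = (3,5)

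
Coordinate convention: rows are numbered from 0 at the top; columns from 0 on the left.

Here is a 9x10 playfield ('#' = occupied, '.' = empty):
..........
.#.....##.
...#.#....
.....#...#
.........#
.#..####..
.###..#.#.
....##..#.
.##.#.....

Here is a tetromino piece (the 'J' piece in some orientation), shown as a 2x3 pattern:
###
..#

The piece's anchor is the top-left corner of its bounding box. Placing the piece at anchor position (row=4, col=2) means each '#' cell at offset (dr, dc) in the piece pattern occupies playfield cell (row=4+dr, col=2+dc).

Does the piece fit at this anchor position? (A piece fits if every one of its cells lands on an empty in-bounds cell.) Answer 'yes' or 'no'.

Answer: no

Derivation:
Check each piece cell at anchor (4, 2):
  offset (0,0) -> (4,2): empty -> OK
  offset (0,1) -> (4,3): empty -> OK
  offset (0,2) -> (4,4): empty -> OK
  offset (1,2) -> (5,4): occupied ('#') -> FAIL
All cells valid: no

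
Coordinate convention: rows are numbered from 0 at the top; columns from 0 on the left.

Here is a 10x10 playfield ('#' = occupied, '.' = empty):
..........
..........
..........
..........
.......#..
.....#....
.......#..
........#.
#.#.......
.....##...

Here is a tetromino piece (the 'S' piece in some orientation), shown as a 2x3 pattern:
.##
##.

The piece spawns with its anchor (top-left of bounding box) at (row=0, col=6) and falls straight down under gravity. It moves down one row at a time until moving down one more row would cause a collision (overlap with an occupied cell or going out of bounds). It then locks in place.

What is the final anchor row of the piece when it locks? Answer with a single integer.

Answer: 2

Derivation:
Spawn at (row=0, col=6). Try each row:
  row 0: fits
  row 1: fits
  row 2: fits
  row 3: blocked -> lock at row 2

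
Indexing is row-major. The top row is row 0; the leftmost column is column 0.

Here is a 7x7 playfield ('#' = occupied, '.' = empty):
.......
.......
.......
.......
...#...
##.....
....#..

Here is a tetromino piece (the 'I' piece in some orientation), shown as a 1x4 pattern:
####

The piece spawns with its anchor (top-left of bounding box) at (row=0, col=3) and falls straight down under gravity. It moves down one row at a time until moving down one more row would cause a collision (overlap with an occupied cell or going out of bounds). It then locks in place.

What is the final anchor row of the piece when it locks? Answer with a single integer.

Spawn at (row=0, col=3). Try each row:
  row 0: fits
  row 1: fits
  row 2: fits
  row 3: fits
  row 4: blocked -> lock at row 3

Answer: 3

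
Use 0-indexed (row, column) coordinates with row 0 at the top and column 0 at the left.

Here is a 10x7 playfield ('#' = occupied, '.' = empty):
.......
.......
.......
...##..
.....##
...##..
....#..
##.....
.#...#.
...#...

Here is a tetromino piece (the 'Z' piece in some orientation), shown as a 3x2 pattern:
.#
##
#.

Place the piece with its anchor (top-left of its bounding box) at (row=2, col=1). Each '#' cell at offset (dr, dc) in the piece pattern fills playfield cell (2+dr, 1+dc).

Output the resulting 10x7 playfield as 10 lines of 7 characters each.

Fill (2+0,1+1) = (2,2)
Fill (2+1,1+0) = (3,1)
Fill (2+1,1+1) = (3,2)
Fill (2+2,1+0) = (4,1)

Answer: .......
.......
..#....
.####..
.#...##
...##..
....#..
##.....
.#...#.
...#...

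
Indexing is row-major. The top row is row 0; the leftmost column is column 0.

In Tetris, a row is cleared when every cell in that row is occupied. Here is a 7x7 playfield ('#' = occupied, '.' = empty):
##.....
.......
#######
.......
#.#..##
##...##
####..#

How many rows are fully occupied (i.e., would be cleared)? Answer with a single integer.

Answer: 1

Derivation:
Check each row:
  row 0: 5 empty cells -> not full
  row 1: 7 empty cells -> not full
  row 2: 0 empty cells -> FULL (clear)
  row 3: 7 empty cells -> not full
  row 4: 3 empty cells -> not full
  row 5: 3 empty cells -> not full
  row 6: 2 empty cells -> not full
Total rows cleared: 1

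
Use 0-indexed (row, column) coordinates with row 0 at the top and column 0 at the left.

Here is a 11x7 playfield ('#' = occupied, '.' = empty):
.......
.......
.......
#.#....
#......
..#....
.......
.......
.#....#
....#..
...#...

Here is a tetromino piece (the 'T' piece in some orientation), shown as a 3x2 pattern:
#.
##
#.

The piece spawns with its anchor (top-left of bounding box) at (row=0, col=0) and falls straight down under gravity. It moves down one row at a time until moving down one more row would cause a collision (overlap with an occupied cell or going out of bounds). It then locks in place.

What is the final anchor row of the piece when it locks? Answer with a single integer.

Answer: 0

Derivation:
Spawn at (row=0, col=0). Try each row:
  row 0: fits
  row 1: blocked -> lock at row 0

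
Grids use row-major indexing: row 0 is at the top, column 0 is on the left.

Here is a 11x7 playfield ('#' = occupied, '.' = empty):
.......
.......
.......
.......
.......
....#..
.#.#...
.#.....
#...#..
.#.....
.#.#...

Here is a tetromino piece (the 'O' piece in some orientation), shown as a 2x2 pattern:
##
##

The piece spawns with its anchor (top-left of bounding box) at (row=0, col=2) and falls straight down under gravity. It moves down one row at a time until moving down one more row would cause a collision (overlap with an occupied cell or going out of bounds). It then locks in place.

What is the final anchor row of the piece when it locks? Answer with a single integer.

Answer: 4

Derivation:
Spawn at (row=0, col=2). Try each row:
  row 0: fits
  row 1: fits
  row 2: fits
  row 3: fits
  row 4: fits
  row 5: blocked -> lock at row 4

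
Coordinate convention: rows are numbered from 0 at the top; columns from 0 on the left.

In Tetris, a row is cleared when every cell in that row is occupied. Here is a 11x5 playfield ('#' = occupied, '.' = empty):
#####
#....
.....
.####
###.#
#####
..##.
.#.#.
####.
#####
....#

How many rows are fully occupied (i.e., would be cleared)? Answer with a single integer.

Check each row:
  row 0: 0 empty cells -> FULL (clear)
  row 1: 4 empty cells -> not full
  row 2: 5 empty cells -> not full
  row 3: 1 empty cell -> not full
  row 4: 1 empty cell -> not full
  row 5: 0 empty cells -> FULL (clear)
  row 6: 3 empty cells -> not full
  row 7: 3 empty cells -> not full
  row 8: 1 empty cell -> not full
  row 9: 0 empty cells -> FULL (clear)
  row 10: 4 empty cells -> not full
Total rows cleared: 3

Answer: 3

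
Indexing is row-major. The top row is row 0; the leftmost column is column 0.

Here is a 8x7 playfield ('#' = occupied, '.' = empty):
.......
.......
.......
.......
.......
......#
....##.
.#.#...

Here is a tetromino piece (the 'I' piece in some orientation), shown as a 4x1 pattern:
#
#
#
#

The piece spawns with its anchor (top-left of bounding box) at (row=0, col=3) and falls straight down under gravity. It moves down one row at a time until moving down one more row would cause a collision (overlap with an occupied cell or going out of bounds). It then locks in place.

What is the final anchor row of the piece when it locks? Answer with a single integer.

Spawn at (row=0, col=3). Try each row:
  row 0: fits
  row 1: fits
  row 2: fits
  row 3: fits
  row 4: blocked -> lock at row 3

Answer: 3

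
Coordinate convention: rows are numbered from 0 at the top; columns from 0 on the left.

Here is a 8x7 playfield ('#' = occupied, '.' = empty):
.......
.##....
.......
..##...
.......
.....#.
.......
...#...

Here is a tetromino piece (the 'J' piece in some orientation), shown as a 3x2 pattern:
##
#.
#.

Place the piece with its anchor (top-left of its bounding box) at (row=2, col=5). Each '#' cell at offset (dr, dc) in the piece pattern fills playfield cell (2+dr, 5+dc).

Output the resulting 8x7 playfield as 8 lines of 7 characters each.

Answer: .......
.##....
.....##
..##.#.
.....#.
.....#.
.......
...#...

Derivation:
Fill (2+0,5+0) = (2,5)
Fill (2+0,5+1) = (2,6)
Fill (2+1,5+0) = (3,5)
Fill (2+2,5+0) = (4,5)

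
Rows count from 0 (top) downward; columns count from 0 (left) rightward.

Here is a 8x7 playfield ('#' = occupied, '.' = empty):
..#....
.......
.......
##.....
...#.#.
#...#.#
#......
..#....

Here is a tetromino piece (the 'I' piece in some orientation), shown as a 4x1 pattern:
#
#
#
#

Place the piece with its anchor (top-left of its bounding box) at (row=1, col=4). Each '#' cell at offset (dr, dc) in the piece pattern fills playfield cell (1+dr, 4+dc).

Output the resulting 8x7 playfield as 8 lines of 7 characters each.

Answer: ..#....
....#..
....#..
##..#..
...###.
#...#.#
#......
..#....

Derivation:
Fill (1+0,4+0) = (1,4)
Fill (1+1,4+0) = (2,4)
Fill (1+2,4+0) = (3,4)
Fill (1+3,4+0) = (4,4)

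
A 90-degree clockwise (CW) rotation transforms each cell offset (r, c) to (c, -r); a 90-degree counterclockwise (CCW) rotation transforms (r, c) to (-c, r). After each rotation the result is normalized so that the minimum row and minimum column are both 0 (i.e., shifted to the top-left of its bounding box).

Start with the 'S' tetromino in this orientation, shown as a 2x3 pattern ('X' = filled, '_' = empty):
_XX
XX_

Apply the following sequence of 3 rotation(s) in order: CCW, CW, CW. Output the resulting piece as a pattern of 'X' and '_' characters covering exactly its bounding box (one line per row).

Start:
_XX
XX_
After rotation 1 (CCW):
X_
XX
_X
After rotation 2 (CW):
_XX
XX_
After rotation 3 (CW):
X_
XX
_X

Answer: X_
XX
_X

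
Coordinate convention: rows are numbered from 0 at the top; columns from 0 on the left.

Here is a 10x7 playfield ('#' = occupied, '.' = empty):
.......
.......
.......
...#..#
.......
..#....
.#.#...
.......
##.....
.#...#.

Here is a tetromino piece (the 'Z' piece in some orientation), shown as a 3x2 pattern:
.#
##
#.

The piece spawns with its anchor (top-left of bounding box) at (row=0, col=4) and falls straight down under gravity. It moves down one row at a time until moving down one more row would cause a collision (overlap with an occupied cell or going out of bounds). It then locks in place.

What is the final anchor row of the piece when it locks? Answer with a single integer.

Spawn at (row=0, col=4). Try each row:
  row 0: fits
  row 1: fits
  row 2: fits
  row 3: fits
  row 4: fits
  row 5: fits
  row 6: fits
  row 7: fits
  row 8: blocked -> lock at row 7

Answer: 7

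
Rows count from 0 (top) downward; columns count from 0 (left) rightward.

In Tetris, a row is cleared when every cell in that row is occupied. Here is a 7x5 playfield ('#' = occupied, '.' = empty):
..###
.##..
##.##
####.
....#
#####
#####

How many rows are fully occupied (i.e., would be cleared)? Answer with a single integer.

Answer: 2

Derivation:
Check each row:
  row 0: 2 empty cells -> not full
  row 1: 3 empty cells -> not full
  row 2: 1 empty cell -> not full
  row 3: 1 empty cell -> not full
  row 4: 4 empty cells -> not full
  row 5: 0 empty cells -> FULL (clear)
  row 6: 0 empty cells -> FULL (clear)
Total rows cleared: 2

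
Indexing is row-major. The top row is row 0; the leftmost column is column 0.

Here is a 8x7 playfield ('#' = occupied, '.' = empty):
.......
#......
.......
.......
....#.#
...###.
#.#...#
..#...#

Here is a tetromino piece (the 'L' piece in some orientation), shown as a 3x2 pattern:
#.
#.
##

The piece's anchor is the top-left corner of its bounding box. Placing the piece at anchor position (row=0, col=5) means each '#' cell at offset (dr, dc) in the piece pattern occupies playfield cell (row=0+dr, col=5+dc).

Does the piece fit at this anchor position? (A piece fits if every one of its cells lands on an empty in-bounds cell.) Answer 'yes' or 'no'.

Answer: yes

Derivation:
Check each piece cell at anchor (0, 5):
  offset (0,0) -> (0,5): empty -> OK
  offset (1,0) -> (1,5): empty -> OK
  offset (2,0) -> (2,5): empty -> OK
  offset (2,1) -> (2,6): empty -> OK
All cells valid: yes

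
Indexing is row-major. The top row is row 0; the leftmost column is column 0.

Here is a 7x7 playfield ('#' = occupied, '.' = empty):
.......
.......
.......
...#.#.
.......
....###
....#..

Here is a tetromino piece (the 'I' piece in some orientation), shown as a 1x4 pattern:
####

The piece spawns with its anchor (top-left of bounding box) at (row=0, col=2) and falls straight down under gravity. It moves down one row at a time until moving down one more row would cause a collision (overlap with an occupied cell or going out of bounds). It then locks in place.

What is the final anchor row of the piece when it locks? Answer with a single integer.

Spawn at (row=0, col=2). Try each row:
  row 0: fits
  row 1: fits
  row 2: fits
  row 3: blocked -> lock at row 2

Answer: 2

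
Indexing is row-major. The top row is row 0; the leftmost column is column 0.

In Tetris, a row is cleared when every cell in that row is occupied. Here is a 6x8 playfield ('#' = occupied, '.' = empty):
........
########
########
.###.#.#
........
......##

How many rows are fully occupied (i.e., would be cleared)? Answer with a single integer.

Check each row:
  row 0: 8 empty cells -> not full
  row 1: 0 empty cells -> FULL (clear)
  row 2: 0 empty cells -> FULL (clear)
  row 3: 3 empty cells -> not full
  row 4: 8 empty cells -> not full
  row 5: 6 empty cells -> not full
Total rows cleared: 2

Answer: 2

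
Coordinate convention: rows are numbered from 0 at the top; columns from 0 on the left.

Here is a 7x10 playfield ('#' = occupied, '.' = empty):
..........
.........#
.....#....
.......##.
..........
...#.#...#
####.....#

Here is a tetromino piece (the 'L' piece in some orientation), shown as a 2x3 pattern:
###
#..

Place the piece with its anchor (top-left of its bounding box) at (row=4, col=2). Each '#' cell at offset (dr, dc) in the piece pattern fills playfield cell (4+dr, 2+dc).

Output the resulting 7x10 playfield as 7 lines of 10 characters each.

Fill (4+0,2+0) = (4,2)
Fill (4+0,2+1) = (4,3)
Fill (4+0,2+2) = (4,4)
Fill (4+1,2+0) = (5,2)

Answer: ..........
.........#
.....#....
.......##.
..###.....
..##.#...#
####.....#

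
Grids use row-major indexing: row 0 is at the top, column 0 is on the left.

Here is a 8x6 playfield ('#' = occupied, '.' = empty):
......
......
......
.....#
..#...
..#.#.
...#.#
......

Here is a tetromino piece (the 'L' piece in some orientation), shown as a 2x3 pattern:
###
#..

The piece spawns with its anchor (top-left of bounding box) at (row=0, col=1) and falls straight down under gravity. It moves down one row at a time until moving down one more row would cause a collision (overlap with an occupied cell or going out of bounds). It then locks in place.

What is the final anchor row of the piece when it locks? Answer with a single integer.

Answer: 3

Derivation:
Spawn at (row=0, col=1). Try each row:
  row 0: fits
  row 1: fits
  row 2: fits
  row 3: fits
  row 4: blocked -> lock at row 3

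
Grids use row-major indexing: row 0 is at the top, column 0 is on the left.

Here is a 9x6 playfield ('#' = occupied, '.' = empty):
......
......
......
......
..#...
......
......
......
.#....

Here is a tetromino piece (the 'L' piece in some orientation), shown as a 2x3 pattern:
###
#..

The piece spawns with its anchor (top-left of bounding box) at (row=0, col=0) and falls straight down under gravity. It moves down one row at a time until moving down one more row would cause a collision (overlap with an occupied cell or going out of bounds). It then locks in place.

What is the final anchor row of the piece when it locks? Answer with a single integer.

Answer: 3

Derivation:
Spawn at (row=0, col=0). Try each row:
  row 0: fits
  row 1: fits
  row 2: fits
  row 3: fits
  row 4: blocked -> lock at row 3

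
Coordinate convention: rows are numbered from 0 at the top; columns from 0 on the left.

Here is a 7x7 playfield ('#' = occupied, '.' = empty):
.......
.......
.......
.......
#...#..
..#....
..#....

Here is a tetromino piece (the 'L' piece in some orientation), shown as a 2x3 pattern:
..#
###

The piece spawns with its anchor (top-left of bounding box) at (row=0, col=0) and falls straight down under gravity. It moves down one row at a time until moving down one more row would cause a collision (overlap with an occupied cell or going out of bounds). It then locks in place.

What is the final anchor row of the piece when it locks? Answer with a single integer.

Spawn at (row=0, col=0). Try each row:
  row 0: fits
  row 1: fits
  row 2: fits
  row 3: blocked -> lock at row 2

Answer: 2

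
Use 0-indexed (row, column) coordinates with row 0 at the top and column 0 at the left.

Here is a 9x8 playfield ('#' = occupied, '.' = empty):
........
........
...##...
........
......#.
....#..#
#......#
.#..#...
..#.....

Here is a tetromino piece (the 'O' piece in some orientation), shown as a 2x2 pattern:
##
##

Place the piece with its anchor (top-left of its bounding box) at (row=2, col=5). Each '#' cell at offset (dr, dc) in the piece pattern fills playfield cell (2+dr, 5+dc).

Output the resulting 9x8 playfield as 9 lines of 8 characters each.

Fill (2+0,5+0) = (2,5)
Fill (2+0,5+1) = (2,6)
Fill (2+1,5+0) = (3,5)
Fill (2+1,5+1) = (3,6)

Answer: ........
........
...####.
.....##.
......#.
....#..#
#......#
.#..#...
..#.....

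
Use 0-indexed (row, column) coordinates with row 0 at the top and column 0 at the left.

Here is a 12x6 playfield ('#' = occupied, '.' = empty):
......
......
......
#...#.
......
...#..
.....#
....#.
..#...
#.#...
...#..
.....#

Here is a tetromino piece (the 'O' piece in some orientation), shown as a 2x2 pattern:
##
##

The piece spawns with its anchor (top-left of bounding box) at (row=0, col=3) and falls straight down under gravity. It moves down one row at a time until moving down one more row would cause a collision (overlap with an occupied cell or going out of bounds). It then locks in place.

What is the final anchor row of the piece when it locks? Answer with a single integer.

Answer: 1

Derivation:
Spawn at (row=0, col=3). Try each row:
  row 0: fits
  row 1: fits
  row 2: blocked -> lock at row 1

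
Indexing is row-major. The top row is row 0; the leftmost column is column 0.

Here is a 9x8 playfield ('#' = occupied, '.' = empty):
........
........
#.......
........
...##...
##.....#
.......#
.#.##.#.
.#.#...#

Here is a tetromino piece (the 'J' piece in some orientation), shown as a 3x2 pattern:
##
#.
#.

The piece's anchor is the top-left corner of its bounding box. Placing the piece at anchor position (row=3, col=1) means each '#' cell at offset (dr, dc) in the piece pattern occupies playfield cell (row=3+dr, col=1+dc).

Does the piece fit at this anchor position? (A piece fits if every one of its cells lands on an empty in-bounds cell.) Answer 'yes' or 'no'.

Answer: no

Derivation:
Check each piece cell at anchor (3, 1):
  offset (0,0) -> (3,1): empty -> OK
  offset (0,1) -> (3,2): empty -> OK
  offset (1,0) -> (4,1): empty -> OK
  offset (2,0) -> (5,1): occupied ('#') -> FAIL
All cells valid: no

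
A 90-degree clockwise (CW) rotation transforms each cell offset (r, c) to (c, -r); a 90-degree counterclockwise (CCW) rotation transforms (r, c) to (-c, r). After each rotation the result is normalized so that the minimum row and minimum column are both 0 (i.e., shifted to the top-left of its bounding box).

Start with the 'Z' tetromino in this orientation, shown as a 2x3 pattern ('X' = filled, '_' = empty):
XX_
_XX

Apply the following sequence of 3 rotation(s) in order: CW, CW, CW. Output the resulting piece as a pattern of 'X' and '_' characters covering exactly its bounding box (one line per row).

Start:
XX_
_XX
After rotation 1 (CW):
_X
XX
X_
After rotation 2 (CW):
XX_
_XX
After rotation 3 (CW):
_X
XX
X_

Answer: _X
XX
X_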